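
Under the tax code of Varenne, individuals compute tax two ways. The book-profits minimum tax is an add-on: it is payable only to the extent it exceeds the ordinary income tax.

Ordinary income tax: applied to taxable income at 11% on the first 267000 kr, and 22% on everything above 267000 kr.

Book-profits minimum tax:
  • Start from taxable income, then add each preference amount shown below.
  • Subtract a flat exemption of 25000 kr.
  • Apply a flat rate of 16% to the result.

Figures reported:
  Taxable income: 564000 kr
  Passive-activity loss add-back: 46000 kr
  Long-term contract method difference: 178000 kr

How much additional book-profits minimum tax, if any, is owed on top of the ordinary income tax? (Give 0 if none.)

27370 kr

Book-profits minimum tax:
  Adjusted income: 564000 kr + 46000 kr + 178000 kr = 788000 kr
  Less exemption 25000 kr → base 763000 kr
  763000 kr × 16% = 122080 kr

Ordinary income tax:
  267000 kr × 11% = 29370 kr
  297000 kr × 22% = 65340 kr
  → 94710 kr

Excess of book-profits minimum tax over ordinary income tax: 122080 kr − 94710 kr = 27370 kr.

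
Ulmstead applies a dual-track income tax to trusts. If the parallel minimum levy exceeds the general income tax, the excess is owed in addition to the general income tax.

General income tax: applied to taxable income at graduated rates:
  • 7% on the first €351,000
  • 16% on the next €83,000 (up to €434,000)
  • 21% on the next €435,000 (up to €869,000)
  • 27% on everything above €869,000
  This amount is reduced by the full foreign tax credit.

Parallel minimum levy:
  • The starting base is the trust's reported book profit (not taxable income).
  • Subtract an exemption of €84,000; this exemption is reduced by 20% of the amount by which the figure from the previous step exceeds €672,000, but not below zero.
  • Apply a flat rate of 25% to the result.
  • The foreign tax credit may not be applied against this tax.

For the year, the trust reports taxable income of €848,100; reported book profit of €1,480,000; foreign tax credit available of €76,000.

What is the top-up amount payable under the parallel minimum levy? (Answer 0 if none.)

€321,189

General income tax:
  €351,000 × 7% = €24,570
  €83,000 × 16% = €13,280
  €414,100 × 21% = €86,961
  → €124,811
  Less foreign tax credit €76,000 → €48,811

Parallel minimum levy:
  Base (reported book profit): €1,480,000
  Exemption: 20% × (€1,480,000 − €672,000) = €161,600 ≥ €84,000, so the exemption is fully phased out
  Base: €1,480,000 − €0 = €1,480,000
  €1,480,000 × 25% = €370,000

Excess of parallel minimum levy over general income tax: €370,000 − €48,811 = €321,189.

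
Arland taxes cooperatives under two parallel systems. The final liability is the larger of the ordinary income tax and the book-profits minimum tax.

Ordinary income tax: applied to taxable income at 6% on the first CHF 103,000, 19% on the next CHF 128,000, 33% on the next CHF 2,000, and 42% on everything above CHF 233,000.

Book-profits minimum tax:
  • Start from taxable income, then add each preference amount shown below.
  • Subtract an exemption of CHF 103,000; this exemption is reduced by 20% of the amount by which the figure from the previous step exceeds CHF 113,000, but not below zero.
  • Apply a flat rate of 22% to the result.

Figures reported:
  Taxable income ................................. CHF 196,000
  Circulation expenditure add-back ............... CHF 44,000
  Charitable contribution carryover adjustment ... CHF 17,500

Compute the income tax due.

Book-profits minimum tax:
  Adjusted income: CHF 196,000 + CHF 44,000 + CHF 17,500 = CHF 257,500
  Exemption: CHF 103,000 − 20% × (CHF 257,500 − CHF 113,000) = CHF 103,000 − CHF 28,900 = CHF 74,100
  Base: CHF 257,500 − CHF 74,100 = CHF 183,400
  CHF 183,400 × 22% = CHF 40,348

Ordinary income tax:
  CHF 103,000 × 6% = CHF 6,180
  CHF 93,000 × 19% = CHF 17,670
  → CHF 23,850

CHF 40,348 > CHF 23,850, so the book-profits minimum tax is the binding amount.

CHF 40,348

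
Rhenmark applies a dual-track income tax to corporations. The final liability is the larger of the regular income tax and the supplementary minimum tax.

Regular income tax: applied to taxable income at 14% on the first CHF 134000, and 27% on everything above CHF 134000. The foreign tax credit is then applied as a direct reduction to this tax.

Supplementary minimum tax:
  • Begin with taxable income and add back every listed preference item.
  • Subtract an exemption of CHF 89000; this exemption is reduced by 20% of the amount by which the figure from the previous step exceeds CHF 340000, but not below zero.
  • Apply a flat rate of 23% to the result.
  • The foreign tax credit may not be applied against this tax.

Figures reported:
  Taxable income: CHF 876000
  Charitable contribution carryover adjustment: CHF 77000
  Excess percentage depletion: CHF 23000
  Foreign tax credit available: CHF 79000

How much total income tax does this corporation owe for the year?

CHF 224480

Supplementary minimum tax:
  Adjusted income: CHF 876000 + CHF 77000 + CHF 23000 = CHF 976000
  Exemption: 20% × (CHF 976000 − CHF 340000) = CHF 127200 ≥ CHF 89000, so the exemption is fully phased out
  Base: CHF 976000 − CHF 0 = CHF 976000
  CHF 976000 × 23% = CHF 224480

Regular income tax:
  CHF 134000 × 14% = CHF 18760
  CHF 742000 × 27% = CHF 200340
  → CHF 219100
  Less foreign tax credit CHF 79000 → CHF 140100

CHF 224480 > CHF 140100, so the supplementary minimum tax is the binding amount.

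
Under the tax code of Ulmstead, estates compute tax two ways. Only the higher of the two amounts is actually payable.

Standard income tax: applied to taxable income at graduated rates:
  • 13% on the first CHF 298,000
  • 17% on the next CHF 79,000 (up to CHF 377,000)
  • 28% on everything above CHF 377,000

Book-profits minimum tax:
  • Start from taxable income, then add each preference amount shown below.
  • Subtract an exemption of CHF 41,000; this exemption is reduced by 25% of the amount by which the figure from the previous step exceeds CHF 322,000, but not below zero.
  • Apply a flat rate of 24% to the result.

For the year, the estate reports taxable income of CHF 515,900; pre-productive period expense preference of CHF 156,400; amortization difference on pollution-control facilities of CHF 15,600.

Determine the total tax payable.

CHF 165,096

Standard income tax:
  CHF 298,000 × 13% = CHF 38,740
  CHF 79,000 × 17% = CHF 13,430
  CHF 138,900 × 28% = CHF 38,892
  → CHF 91,062

Book-profits minimum tax:
  Adjusted income: CHF 515,900 + CHF 156,400 + CHF 15,600 = CHF 687,900
  Exemption: 25% × (CHF 687,900 − CHF 322,000) = CHF 91,475 ≥ CHF 41,000, so the exemption is fully phased out
  Base: CHF 687,900 − CHF 0 = CHF 687,900
  CHF 687,900 × 24% = CHF 165,096

CHF 165,096 > CHF 91,062, so the book-profits minimum tax is the binding amount.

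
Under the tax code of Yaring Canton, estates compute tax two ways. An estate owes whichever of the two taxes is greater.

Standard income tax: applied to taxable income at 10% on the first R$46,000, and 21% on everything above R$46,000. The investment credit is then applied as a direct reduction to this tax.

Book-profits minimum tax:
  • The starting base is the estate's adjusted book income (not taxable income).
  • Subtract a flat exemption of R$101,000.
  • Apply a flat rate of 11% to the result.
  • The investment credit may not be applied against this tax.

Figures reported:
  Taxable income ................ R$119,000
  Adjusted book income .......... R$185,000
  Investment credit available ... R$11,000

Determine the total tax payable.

R$9,240

Book-profits minimum tax:
  Base (adjusted book income): R$185,000
  Less exemption R$101,000 → base R$84,000
  R$84,000 × 11% = R$9,240

Standard income tax:
  R$46,000 × 10% = R$4,600
  R$73,000 × 21% = R$15,330
  → R$19,930
  Less investment credit R$11,000 → R$8,930

R$9,240 > R$8,930, so the book-profits minimum tax is the binding amount.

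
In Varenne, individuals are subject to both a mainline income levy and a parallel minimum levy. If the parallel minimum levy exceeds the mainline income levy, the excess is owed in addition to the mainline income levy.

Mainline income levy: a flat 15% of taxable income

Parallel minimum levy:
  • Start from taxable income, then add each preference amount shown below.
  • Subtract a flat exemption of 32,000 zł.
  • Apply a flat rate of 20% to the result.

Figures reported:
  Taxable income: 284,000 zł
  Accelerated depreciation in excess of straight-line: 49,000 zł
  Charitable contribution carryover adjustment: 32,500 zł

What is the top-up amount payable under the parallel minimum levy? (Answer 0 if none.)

24,100 zł

Mainline income levy:
  284,000 zł × 15% = 42,600 zł

Parallel minimum levy:
  Adjusted income: 284,000 zł + 49,000 zł + 32,500 zł = 365,500 zł
  Less exemption 32,000 zł → base 333,500 zł
  333,500 zł × 20% = 66,700 zł

Excess of parallel minimum levy over mainline income levy: 66,700 zł − 42,600 zł = 24,100 zł.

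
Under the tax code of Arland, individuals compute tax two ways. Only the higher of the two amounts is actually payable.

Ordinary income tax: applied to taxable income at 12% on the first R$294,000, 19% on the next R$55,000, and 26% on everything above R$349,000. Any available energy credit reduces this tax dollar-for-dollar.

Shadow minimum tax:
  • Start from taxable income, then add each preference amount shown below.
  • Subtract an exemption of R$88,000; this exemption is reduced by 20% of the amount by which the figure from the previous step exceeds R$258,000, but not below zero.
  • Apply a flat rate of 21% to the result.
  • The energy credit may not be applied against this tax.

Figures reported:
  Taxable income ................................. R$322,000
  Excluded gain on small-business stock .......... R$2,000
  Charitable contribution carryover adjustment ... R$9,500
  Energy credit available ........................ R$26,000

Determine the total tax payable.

Ordinary income tax:
  R$294,000 × 12% = R$35,280
  R$28,000 × 19% = R$5,320
  → R$40,600
  Less energy credit R$26,000 → R$14,600

Shadow minimum tax:
  Adjusted income: R$322,000 + R$2,000 + R$9,500 = R$333,500
  Exemption: R$88,000 − 20% × (R$333,500 − R$258,000) = R$88,000 − R$15,100 = R$72,900
  Base: R$333,500 − R$72,900 = R$260,600
  R$260,600 × 21% = R$54,726

R$54,726 > R$14,600, so the shadow minimum tax is the binding amount.

R$54,726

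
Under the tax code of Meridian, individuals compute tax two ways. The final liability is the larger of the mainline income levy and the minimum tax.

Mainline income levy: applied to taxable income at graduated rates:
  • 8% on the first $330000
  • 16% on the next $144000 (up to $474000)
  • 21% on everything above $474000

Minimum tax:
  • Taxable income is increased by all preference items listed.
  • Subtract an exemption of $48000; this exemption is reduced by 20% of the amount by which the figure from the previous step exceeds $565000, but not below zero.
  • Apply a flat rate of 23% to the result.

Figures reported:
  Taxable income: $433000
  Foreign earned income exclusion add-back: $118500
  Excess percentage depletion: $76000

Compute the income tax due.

Mainline income levy:
  $330000 × 8% = $26400
  $103000 × 16% = $16480
  → $42880

Minimum tax:
  Adjusted income: $433000 + $118500 + $76000 = $627500
  Exemption: $48000 − 20% × ($627500 − $565000) = $48000 − $12500 = $35500
  Base: $627500 − $35500 = $592000
  $592000 × 23% = $136160

$136160 > $42880, so the minimum tax is the binding amount.

$136160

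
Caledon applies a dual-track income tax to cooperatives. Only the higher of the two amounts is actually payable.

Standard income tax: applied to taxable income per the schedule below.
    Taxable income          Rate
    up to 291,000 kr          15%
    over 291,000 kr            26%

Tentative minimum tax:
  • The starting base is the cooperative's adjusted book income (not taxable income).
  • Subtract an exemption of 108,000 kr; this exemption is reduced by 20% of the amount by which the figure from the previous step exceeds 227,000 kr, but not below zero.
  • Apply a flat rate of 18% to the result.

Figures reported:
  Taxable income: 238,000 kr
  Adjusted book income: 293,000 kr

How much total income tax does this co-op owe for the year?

35,700 kr

Standard income tax:
  238,000 kr × 15% = 35,700 kr

Tentative minimum tax:
  Base (adjusted book income): 293,000 kr
  Exemption: 108,000 kr − 20% × (293,000 kr − 227,000 kr) = 108,000 kr − 13,200 kr = 94,800 kr
  Base: 293,000 kr − 94,800 kr = 198,200 kr
  198,200 kr × 18% = 35,676 kr

35,700 kr > 35,676 kr, so the standard income tax governs.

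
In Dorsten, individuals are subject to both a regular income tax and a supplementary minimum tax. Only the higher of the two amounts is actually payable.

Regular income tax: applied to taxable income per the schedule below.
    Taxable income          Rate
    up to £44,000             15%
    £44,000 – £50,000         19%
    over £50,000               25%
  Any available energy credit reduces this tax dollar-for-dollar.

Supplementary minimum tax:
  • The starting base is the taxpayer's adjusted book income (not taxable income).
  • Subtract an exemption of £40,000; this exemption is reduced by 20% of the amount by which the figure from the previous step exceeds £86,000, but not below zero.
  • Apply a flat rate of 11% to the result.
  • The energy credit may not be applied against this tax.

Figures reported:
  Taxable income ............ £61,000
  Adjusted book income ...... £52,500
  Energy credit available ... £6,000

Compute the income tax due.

£4,490

Supplementary minimum tax:
  Base (adjusted book income): £52,500
  Exemption: £52,500 ≤ £86,000, so full £40,000 applies
  Base: £52,500 − £40,000 = £12,500
  £12,500 × 11% = £1,375

Regular income tax:
  £44,000 × 15% = £6,600
  £6,000 × 19% = £1,140
  £11,000 × 25% = £2,750
  → £10,490
  Less energy credit £6,000 → £4,490

£4,490 > £1,375, so the regular income tax governs.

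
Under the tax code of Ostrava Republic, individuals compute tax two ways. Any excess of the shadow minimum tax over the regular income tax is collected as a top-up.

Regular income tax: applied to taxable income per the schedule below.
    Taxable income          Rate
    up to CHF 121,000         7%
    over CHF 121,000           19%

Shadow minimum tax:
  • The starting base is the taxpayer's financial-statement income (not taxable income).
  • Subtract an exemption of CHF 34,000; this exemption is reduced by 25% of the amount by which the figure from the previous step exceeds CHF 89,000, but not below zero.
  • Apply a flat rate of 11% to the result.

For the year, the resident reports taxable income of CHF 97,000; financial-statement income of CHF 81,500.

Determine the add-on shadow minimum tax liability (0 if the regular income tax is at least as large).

CHF 0

Regular income tax:
  CHF 97,000 × 7% = CHF 6,790

Shadow minimum tax:
  Base (financial-statement income): CHF 81,500
  Exemption: CHF 81,500 ≤ CHF 89,000, so full CHF 34,000 applies
  Base: CHF 81,500 − CHF 34,000 = CHF 47,500
  CHF 47,500 × 11% = CHF 5,225

CHF 5,225 ≤ CHF 6,790, so no add-on is due.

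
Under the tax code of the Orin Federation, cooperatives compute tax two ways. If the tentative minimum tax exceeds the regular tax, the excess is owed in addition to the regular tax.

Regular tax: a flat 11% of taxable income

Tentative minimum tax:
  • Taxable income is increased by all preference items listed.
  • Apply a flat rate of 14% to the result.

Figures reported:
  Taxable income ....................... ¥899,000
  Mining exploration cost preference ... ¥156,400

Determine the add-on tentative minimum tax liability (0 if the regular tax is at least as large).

Regular tax:
  ¥899,000 × 11% = ¥98,890

Tentative minimum tax:
  Adjusted income: ¥899,000 + ¥156,400 = ¥1,055,400
  ¥1,055,400 × 14% = ¥147,756

Excess of tentative minimum tax over regular tax: ¥147,756 − ¥98,890 = ¥48,866.

¥48,866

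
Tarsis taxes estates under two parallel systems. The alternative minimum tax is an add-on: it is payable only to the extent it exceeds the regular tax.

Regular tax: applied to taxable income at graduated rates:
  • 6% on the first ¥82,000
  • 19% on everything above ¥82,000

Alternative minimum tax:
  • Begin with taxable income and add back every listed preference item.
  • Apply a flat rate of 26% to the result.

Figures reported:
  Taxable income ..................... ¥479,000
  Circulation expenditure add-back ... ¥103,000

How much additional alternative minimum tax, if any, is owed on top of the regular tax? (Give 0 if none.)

Alternative minimum tax:
  Adjusted income: ¥479,000 + ¥103,000 = ¥582,000
  ¥582,000 × 26% = ¥151,320

Regular tax:
  ¥82,000 × 6% = ¥4,920
  ¥397,000 × 19% = ¥75,430
  → ¥80,350

Excess of alternative minimum tax over regular tax: ¥151,320 − ¥80,350 = ¥70,970.

¥70,970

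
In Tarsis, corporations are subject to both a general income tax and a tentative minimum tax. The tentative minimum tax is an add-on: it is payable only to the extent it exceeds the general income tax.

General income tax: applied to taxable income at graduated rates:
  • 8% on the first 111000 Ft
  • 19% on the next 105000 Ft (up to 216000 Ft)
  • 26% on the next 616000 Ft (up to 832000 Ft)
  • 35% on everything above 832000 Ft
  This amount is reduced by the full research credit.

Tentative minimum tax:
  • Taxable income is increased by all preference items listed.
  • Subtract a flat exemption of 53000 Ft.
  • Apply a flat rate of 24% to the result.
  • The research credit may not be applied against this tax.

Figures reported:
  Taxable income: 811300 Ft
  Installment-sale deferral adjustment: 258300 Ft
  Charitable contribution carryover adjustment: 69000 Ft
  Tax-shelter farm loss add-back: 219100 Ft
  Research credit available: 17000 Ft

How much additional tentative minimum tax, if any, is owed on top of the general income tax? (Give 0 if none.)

General income tax:
  111000 Ft × 8% = 8880 Ft
  105000 Ft × 19% = 19950 Ft
  595300 Ft × 26% = 154778 Ft
  → 183608 Ft
  Less research credit 17000 Ft → 166608 Ft

Tentative minimum tax:
  Adjusted income: 811300 Ft + 258300 Ft + 69000 Ft + 219100 Ft = 1357700 Ft
  Less exemption 53000 Ft → base 1304700 Ft
  1304700 Ft × 24% = 313128 Ft

Excess of tentative minimum tax over general income tax: 313128 Ft − 166608 Ft = 146520 Ft.

146520 Ft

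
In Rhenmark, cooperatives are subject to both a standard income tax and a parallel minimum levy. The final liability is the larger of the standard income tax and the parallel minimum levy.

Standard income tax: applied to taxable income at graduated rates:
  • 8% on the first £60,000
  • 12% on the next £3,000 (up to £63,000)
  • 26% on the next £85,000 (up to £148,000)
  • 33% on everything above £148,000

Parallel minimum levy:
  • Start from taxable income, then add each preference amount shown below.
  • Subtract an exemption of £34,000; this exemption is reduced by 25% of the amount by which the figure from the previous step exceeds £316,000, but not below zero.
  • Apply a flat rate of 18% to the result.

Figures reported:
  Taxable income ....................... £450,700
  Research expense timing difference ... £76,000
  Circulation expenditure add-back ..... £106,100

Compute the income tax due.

Parallel minimum levy:
  Adjusted income: £450,700 + £76,000 + £106,100 = £632,800
  Exemption: 25% × (£632,800 − £316,000) = £79,200 ≥ £34,000, so the exemption is fully phased out
  Base: £632,800 − £0 = £632,800
  £632,800 × 18% = £113,904

Standard income tax:
  £60,000 × 8% = £4,800
  £3,000 × 12% = £360
  £85,000 × 26% = £22,100
  £302,700 × 33% = £99,891
  → £127,151

£127,151 > £113,904, so the standard income tax governs.

£127,151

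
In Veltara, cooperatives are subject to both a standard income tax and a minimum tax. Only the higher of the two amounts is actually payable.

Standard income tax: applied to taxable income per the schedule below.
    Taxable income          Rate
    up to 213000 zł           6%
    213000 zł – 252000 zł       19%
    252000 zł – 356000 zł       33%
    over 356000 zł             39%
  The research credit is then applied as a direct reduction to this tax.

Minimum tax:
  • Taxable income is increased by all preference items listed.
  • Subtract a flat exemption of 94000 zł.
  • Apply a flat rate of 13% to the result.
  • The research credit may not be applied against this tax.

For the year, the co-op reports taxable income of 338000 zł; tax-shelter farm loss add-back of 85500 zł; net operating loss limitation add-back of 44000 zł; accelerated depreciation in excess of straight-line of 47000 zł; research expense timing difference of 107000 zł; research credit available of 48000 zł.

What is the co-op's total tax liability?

68575 zł

Minimum tax:
  Adjusted income: 338000 zł + 85500 zł + 44000 zł + 47000 zł + 107000 zł = 621500 zł
  Less exemption 94000 zł → base 527500 zł
  527500 zł × 13% = 68575 zł

Standard income tax:
  213000 zł × 6% = 12780 zł
  39000 zł × 19% = 7410 zł
  86000 zł × 33% = 28380 zł
  → 48570 zł
  Less research credit 48000 zł → 570 zł

68575 zł > 570 zł, so the minimum tax is the binding amount.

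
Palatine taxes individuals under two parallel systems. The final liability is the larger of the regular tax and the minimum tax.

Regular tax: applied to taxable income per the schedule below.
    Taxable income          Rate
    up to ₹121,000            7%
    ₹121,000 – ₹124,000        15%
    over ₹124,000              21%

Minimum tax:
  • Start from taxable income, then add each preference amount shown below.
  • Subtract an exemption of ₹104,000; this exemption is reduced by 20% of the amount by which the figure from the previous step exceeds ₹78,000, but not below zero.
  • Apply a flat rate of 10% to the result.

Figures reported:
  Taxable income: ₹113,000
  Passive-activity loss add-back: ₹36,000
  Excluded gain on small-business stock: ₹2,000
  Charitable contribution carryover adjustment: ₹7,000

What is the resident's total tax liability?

₹7,910

Regular tax:
  ₹113,000 × 7% = ₹7,910

Minimum tax:
  Adjusted income: ₹113,000 + ₹36,000 + ₹2,000 + ₹7,000 = ₹158,000
  Exemption: ₹104,000 − 20% × (₹158,000 − ₹78,000) = ₹104,000 − ₹16,000 = ₹88,000
  Base: ₹158,000 − ₹88,000 = ₹70,000
  ₹70,000 × 10% = ₹7,000

₹7,910 > ₹7,000, so the regular tax governs.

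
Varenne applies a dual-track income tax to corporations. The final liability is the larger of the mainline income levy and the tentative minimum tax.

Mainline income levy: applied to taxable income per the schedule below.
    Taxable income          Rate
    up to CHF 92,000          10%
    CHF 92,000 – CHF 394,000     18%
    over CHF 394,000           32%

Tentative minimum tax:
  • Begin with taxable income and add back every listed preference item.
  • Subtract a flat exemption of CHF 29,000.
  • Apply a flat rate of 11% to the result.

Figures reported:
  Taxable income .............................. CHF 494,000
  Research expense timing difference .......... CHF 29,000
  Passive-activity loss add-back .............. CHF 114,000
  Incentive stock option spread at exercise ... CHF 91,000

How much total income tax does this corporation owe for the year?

CHF 95,560

Tentative minimum tax:
  Adjusted income: CHF 494,000 + CHF 29,000 + CHF 114,000 + CHF 91,000 = CHF 728,000
  Less exemption CHF 29,000 → base CHF 699,000
  CHF 699,000 × 11% = CHF 76,890

Mainline income levy:
  CHF 92,000 × 10% = CHF 9,200
  CHF 302,000 × 18% = CHF 54,360
  CHF 100,000 × 32% = CHF 32,000
  → CHF 95,560

CHF 95,560 > CHF 76,890, so the mainline income levy governs.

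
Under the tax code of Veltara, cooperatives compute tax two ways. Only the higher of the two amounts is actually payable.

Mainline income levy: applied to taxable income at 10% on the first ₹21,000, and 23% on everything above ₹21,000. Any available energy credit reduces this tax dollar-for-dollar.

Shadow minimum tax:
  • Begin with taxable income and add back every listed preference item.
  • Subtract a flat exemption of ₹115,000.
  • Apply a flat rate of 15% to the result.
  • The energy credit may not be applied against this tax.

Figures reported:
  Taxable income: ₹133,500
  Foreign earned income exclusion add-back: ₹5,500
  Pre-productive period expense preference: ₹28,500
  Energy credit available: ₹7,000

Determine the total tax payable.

Shadow minimum tax:
  Adjusted income: ₹133,500 + ₹5,500 + ₹28,500 = ₹167,500
  Less exemption ₹115,000 → base ₹52,500
  ₹52,500 × 15% = ₹7,875

Mainline income levy:
  ₹21,000 × 10% = ₹2,100
  ₹112,500 × 23% = ₹25,875
  → ₹27,975
  Less energy credit ₹7,000 → ₹20,975

₹20,975 > ₹7,875, so the mainline income levy governs.

₹20,975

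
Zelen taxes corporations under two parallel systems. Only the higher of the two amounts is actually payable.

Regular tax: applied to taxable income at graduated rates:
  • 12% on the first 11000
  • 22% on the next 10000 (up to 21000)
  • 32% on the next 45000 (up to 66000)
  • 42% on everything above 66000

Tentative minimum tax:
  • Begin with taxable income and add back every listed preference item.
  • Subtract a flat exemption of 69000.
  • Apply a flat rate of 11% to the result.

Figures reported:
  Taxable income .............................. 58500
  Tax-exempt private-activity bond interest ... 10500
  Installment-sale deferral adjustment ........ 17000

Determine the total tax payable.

15520

Regular tax:
  11000 × 12% = 1320
  10000 × 22% = 2200
  37500 × 32% = 12000
  → 15520

Tentative minimum tax:
  Adjusted income: 58500 + 10500 + 17000 = 86000
  Less exemption 69000 → base 17000
  17000 × 11% = 1870

15520 > 1870, so the regular tax governs.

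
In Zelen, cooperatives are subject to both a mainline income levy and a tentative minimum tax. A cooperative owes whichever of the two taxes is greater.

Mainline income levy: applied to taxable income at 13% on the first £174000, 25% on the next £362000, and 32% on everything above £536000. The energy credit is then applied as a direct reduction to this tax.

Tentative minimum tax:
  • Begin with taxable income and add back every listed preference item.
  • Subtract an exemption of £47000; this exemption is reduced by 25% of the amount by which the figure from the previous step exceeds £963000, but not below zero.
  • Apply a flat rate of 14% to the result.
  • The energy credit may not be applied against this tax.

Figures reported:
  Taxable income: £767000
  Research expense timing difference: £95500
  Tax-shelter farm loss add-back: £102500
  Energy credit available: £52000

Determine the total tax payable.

£135040

Tentative minimum tax:
  Adjusted income: £767000 + £95500 + £102500 = £965000
  Exemption: £47000 − 25% × (£965000 − £963000) = £47000 − £500 = £46500
  Base: £965000 − £46500 = £918500
  £918500 × 14% = £128590

Mainline income levy:
  £174000 × 13% = £22620
  £362000 × 25% = £90500
  £231000 × 32% = £73920
  → £187040
  Less energy credit £52000 → £135040

£135040 > £128590, so the mainline income levy governs.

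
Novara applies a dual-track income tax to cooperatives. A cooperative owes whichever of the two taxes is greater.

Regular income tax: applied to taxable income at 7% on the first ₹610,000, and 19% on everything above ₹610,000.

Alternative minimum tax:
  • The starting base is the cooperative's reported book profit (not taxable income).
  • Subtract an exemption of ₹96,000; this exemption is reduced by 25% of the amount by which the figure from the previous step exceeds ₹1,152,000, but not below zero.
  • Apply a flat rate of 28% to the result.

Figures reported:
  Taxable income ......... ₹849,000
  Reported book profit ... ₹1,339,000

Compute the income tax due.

₹361,130

Alternative minimum tax:
  Base (reported book profit): ₹1,339,000
  Exemption: ₹96,000 − 25% × (₹1,339,000 − ₹1,152,000) = ₹96,000 − ₹46,750 = ₹49,250
  Base: ₹1,339,000 − ₹49,250 = ₹1,289,750
  ₹1,289,750 × 28% = ₹361,130

Regular income tax:
  ₹610,000 × 7% = ₹42,700
  ₹239,000 × 19% = ₹45,410
  → ₹88,110

₹361,130 > ₹88,110, so the alternative minimum tax is the binding amount.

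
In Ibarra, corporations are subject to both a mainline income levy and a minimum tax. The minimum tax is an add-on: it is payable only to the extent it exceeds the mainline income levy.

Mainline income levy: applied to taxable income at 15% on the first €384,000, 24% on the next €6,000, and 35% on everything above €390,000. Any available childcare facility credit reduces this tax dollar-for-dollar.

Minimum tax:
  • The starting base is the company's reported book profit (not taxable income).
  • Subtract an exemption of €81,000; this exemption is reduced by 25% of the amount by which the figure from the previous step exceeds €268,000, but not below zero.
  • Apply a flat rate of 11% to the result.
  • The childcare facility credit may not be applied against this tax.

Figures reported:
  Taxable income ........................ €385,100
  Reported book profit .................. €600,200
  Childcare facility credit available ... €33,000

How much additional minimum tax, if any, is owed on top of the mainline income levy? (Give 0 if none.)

Minimum tax:
  Base (reported book profit): €600,200
  Exemption: 25% × (€600,200 − €268,000) = €83,050 ≥ €81,000, so the exemption is fully phased out
  Base: €600,200 − €0 = €600,200
  €600,200 × 11% = €66,022

Mainline income levy:
  €384,000 × 15% = €57,600
  €1,100 × 24% = €264
  → €57,864
  Less childcare facility credit €33,000 → €24,864

Excess of minimum tax over mainline income levy: €66,022 − €24,864 = €41,158.

€41,158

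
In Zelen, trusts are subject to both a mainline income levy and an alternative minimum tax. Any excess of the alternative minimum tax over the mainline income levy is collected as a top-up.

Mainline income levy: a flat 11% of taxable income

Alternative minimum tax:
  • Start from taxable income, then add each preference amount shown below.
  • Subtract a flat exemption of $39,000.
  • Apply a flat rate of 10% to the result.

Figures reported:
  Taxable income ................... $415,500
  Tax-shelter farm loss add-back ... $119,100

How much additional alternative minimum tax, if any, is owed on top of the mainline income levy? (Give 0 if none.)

Alternative minimum tax:
  Adjusted income: $415,500 + $119,100 = $534,600
  Less exemption $39,000 → base $495,600
  $495,600 × 10% = $49,560

Mainline income levy:
  $415,500 × 11% = $45,705

Excess of alternative minimum tax over mainline income levy: $49,560 − $45,705 = $3,855.

$3,855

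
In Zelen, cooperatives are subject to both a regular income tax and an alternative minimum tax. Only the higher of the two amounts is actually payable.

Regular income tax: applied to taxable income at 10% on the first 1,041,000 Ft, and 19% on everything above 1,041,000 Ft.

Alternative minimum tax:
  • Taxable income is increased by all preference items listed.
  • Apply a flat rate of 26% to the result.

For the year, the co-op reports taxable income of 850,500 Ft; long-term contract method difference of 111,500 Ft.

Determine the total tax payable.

Alternative minimum tax:
  Adjusted income: 850,500 Ft + 111,500 Ft = 962,000 Ft
  962,000 Ft × 26% = 250,120 Ft

Regular income tax:
  850,500 Ft × 10% = 85,050 Ft

250,120 Ft > 85,050 Ft, so the alternative minimum tax is the binding amount.

250,120 Ft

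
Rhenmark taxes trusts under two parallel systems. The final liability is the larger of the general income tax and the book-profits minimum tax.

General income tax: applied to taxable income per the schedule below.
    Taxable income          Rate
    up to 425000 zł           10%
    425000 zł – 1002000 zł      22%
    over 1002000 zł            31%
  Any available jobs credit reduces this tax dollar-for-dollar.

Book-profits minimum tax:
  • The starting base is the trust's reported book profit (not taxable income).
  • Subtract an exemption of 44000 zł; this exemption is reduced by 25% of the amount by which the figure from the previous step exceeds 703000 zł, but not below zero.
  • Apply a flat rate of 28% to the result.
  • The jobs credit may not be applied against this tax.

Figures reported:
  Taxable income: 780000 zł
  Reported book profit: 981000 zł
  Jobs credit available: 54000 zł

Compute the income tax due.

274680 zł

Book-profits minimum tax:
  Base (reported book profit): 981000 zł
  Exemption: 25% × (981000 zł − 703000 zł) = 69500 zł ≥ 44000 zł, so the exemption is fully phased out
  Base: 981000 zł − 0 zł = 981000 zł
  981000 zł × 28% = 274680 zł

General income tax:
  425000 zł × 10% = 42500 zł
  355000 zł × 22% = 78100 zł
  → 120600 zł
  Less jobs credit 54000 zł → 66600 zł

274680 zł > 66600 zł, so the book-profits minimum tax is the binding amount.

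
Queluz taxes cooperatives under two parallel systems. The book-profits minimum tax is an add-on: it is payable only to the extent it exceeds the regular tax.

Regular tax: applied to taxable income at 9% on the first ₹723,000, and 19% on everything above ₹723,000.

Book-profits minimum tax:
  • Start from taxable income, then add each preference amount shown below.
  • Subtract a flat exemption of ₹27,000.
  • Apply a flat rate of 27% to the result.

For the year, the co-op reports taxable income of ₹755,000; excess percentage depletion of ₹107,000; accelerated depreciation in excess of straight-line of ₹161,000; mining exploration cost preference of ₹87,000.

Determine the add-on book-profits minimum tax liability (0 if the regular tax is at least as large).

Book-profits minimum tax:
  Adjusted income: ₹755,000 + ₹107,000 + ₹161,000 + ₹87,000 = ₹1,110,000
  Less exemption ₹27,000 → base ₹1,083,000
  ₹1,083,000 × 27% = ₹292,410

Regular tax:
  ₹723,000 × 9% = ₹65,070
  ₹32,000 × 19% = ₹6,080
  → ₹71,150

Excess of book-profits minimum tax over regular tax: ₹292,410 − ₹71,150 = ₹221,260.

₹221,260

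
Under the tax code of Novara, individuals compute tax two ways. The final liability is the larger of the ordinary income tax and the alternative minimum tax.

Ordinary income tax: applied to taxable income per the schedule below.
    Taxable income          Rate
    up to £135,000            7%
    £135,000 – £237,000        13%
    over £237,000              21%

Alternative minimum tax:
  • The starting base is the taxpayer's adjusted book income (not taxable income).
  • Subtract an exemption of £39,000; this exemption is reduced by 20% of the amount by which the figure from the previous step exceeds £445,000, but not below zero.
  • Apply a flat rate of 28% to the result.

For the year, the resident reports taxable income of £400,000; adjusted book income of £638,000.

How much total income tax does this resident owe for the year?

£178,528

Alternative minimum tax:
  Base (adjusted book income): £638,000
  Exemption: £39,000 − 20% × (£638,000 − £445,000) = £39,000 − £38,600 = £400
  Base: £638,000 − £400 = £637,600
  £637,600 × 28% = £178,528

Ordinary income tax:
  £135,000 × 7% = £9,450
  £102,000 × 13% = £13,260
  £163,000 × 21% = £34,230
  → £56,940

£178,528 > £56,940, so the alternative minimum tax is the binding amount.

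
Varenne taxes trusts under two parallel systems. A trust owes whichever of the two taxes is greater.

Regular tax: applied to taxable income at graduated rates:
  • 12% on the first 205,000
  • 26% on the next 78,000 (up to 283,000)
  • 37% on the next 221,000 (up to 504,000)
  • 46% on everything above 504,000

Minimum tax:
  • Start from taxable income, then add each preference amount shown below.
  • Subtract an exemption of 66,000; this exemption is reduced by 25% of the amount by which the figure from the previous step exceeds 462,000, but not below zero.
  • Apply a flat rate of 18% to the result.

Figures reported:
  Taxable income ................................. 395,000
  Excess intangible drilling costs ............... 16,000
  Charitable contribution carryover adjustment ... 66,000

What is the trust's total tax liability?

86,320

Regular tax:
  205,000 × 12% = 24,600
  78,000 × 26% = 20,280
  112,000 × 37% = 41,440
  → 86,320

Minimum tax:
  Adjusted income: 395,000 + 16,000 + 66,000 = 477,000
  Exemption: 66,000 − 25% × (477,000 − 462,000) = 66,000 − 3,750 = 62,250
  Base: 477,000 − 62,250 = 414,750
  414,750 × 18% = 74,655

86,320 > 74,655, so the regular tax governs.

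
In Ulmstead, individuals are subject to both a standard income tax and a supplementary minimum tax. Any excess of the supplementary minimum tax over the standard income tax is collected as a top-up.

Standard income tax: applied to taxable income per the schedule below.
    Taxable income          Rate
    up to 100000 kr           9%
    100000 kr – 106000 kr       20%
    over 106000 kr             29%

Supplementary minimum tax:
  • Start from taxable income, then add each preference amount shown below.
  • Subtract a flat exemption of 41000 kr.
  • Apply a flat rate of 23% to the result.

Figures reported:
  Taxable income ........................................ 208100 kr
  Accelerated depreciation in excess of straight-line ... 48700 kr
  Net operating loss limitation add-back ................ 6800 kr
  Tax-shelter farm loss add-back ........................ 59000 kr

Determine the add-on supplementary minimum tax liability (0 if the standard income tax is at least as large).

Supplementary minimum tax:
  Adjusted income: 208100 kr + 48700 kr + 6800 kr + 59000 kr = 322600 kr
  Less exemption 41000 kr → base 281600 kr
  281600 kr × 23% = 64768 kr

Standard income tax:
  100000 kr × 9% = 9000 kr
  6000 kr × 20% = 1200 kr
  102100 kr × 29% = 29609 kr
  → 39809 kr

Excess of supplementary minimum tax over standard income tax: 64768 kr − 39809 kr = 24959 kr.

24959 kr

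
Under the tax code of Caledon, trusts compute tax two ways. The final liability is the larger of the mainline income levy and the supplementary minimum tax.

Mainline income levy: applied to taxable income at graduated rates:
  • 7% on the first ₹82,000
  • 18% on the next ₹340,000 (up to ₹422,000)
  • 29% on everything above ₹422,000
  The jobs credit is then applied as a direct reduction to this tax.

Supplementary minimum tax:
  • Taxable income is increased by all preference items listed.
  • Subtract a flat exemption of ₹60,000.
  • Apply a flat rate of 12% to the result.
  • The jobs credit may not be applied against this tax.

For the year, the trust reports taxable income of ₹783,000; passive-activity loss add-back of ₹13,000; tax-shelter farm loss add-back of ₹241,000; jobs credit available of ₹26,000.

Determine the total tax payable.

₹145,630

Mainline income levy:
  ₹82,000 × 7% = ₹5,740
  ₹340,000 × 18% = ₹61,200
  ₹361,000 × 29% = ₹104,690
  → ₹171,630
  Less jobs credit ₹26,000 → ₹145,630

Supplementary minimum tax:
  Adjusted income: ₹783,000 + ₹13,000 + ₹241,000 = ₹1,037,000
  Less exemption ₹60,000 → base ₹977,000
  ₹977,000 × 12% = ₹117,240

₹145,630 > ₹117,240, so the mainline income levy governs.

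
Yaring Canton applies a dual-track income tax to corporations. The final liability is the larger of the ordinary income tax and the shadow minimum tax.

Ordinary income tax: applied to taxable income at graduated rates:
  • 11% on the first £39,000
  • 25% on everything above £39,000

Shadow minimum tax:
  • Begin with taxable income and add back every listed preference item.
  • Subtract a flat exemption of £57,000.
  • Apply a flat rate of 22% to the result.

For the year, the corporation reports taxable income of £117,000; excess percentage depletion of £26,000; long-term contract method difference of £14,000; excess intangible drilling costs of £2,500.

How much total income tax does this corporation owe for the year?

£23,790

Shadow minimum tax:
  Adjusted income: £117,000 + £26,000 + £14,000 + £2,500 = £159,500
  Less exemption £57,000 → base £102,500
  £102,500 × 22% = £22,550

Ordinary income tax:
  £39,000 × 11% = £4,290
  £78,000 × 25% = £19,500
  → £23,790

£23,790 > £22,550, so the ordinary income tax governs.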